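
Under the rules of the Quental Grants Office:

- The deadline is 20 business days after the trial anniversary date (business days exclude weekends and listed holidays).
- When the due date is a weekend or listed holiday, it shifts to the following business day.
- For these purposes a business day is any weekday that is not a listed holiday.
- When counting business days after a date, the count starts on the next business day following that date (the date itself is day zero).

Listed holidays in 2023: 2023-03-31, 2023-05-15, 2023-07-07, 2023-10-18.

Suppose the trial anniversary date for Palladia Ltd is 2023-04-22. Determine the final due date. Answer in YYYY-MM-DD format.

20 business days after 2023-04-22, excluding weekends and holidays, is 2023-05-22.
2023-05-22 (Monday) is already a business day.
The final due date is 2023-05-22.

2023-05-22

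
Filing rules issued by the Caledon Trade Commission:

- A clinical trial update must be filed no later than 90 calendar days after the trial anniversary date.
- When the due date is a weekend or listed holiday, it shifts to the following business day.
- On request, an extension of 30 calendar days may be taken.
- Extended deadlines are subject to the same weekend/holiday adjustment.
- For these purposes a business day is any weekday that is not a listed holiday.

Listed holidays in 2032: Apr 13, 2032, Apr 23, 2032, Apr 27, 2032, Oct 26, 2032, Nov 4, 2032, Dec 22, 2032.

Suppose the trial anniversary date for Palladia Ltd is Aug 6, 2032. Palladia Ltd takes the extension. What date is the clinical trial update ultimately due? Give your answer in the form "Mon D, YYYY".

Dec 6, 2032

Trigger date Aug 6, 2032 + 90 calendar days = Nov 4, 2032.
Because Nov 4, 2032 is a listed holiday, the deadline becomes Nov 5, 2032 (Friday).
The 30-calendar-day extension moves the deadline from Nov 5, 2032 to Dec 5, 2032.
Dec 5, 2032 falls on a Sunday. Rolling to the next business day gives Dec 6, 2032, a Monday.
The final due date is Dec 6, 2032.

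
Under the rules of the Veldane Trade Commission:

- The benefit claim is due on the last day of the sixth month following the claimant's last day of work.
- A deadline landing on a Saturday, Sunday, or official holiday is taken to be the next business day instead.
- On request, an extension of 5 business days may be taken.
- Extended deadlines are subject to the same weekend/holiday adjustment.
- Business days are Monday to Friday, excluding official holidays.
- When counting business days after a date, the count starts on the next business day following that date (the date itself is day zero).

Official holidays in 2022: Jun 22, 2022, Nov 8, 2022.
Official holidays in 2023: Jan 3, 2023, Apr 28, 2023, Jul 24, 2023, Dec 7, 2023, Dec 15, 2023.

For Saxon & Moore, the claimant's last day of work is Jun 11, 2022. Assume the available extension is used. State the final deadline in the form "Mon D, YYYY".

Jan 10, 2023

6 months after Jun 11, 2022 falls in December 2022; the last day of that month is Dec 31, 2022.
Dec 31, 2022 is a Saturday, so it moves to the next business day, Jan 2, 2023 (Monday).
Counting 5 further business days from Jan 2, 2023 reaches Jan 10, 2023.
Jan 10, 2023 (Tuesday) is already a business day.
Final deadline: Jan 10, 2023.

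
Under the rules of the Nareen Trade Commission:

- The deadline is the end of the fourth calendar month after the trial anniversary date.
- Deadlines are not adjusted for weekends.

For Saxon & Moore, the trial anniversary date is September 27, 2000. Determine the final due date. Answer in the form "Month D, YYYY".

4 months after September 27, 2000 is January 2001; that month ends on January 31, 2001.
No adjustment is made for weekends or holidays, so January 31, 2001 stands.
The final due date is January 31, 2001.

January 31, 2001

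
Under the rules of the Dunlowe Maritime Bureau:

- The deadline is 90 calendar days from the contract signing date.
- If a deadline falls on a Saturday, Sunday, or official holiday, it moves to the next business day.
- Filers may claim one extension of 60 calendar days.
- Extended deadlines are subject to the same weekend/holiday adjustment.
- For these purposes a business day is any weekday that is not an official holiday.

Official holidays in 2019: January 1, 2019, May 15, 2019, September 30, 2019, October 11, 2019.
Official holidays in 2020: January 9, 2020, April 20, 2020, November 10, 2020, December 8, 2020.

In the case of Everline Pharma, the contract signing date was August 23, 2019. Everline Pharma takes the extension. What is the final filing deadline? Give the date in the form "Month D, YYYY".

Adding 90 calendar days to August 23, 2019 gives November 21, 2019.
November 21, 2019 is a Thursday and not a listed holiday, so it stands.
With the 60-day extension, November 21, 2019 becomes January 20, 2020.
January 20, 2020 is a Monday and not a listed holiday, so it stands.
Deadline: January 20, 2020.

January 20, 2020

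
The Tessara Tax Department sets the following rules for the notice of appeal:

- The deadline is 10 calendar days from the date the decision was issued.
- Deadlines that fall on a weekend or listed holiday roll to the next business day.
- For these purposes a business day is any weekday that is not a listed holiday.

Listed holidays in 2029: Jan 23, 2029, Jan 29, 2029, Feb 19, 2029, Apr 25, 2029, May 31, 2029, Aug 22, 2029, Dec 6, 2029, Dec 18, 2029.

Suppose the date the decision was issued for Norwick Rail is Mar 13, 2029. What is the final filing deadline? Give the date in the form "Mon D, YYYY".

Mar 23, 2029

Adding 10 calendar days to Mar 13, 2029 gives Mar 23, 2029.
Mar 23, 2029 is a Friday and not a listed holiday, so it stands.
So the filing is due Mar 23, 2029.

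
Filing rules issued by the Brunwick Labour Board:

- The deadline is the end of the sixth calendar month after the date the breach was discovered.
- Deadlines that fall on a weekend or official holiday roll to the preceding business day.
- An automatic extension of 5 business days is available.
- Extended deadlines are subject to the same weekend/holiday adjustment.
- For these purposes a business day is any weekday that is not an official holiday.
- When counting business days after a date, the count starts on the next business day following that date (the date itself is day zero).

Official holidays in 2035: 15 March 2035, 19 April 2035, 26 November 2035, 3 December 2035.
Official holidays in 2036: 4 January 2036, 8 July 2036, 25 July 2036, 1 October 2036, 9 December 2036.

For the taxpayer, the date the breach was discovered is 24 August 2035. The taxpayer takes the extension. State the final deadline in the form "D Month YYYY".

7 March 2036

The sixth month after 24 August 2035 is February 2036, whose last day is 29 February 2036.
29 February 2036 (Friday) is already a business day.
Applying the 5-business-day extension: 5 business days after 29 February 2036 is 7 March 2036.
7 March 2036 (Friday) is already a business day.
The final due date is 7 March 2036.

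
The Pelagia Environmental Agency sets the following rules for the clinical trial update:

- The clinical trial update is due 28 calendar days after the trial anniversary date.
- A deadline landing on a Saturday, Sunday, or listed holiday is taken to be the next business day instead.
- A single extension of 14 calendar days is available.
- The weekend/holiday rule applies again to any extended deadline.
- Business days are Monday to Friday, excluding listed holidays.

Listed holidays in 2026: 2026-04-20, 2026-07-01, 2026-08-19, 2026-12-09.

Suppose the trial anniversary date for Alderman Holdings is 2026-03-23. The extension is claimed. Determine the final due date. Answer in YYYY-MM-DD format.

28 calendar days after 2026-03-23 is 2026-04-20.
2026-04-20 is a listed holiday, so it moves to the next business day, 2026-04-21 (Tuesday).
With the 14-day extension, 2026-04-21 becomes 2026-05-05.
2026-05-05 falls on a Tuesday, which is a business day, so no adjustment is needed.
Final deadline: 2026-05-05.

2026-05-05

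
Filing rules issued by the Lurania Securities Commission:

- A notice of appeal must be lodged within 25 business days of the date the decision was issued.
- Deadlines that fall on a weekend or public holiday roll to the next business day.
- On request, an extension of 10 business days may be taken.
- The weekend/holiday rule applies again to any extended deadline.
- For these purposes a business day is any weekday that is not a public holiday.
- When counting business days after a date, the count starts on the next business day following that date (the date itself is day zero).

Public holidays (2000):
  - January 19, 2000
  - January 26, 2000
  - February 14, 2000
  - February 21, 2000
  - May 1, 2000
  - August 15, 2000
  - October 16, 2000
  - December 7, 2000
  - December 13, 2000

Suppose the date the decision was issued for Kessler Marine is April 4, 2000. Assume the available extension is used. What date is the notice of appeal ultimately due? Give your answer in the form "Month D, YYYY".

May 24, 2000

25 business days after April 4, 2000, excluding weekends and holidays, is May 10, 2000.
May 10, 2000 falls on a Wednesday, which is a business day, so no adjustment is needed.
Counting 10 further business days from May 10, 2000 reaches May 24, 2000.
May 24, 2000 (Wednesday) is already a business day.
Final deadline: May 24, 2000.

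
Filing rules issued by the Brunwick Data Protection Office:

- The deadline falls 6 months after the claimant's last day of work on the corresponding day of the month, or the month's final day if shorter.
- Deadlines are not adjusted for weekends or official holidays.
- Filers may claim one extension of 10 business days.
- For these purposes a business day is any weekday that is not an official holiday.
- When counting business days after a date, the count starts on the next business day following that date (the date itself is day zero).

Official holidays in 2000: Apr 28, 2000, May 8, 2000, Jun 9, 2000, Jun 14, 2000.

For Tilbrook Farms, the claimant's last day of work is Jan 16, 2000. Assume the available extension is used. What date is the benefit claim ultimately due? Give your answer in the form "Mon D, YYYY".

Moving 6 months forward from Jan 16, 2000 on the corresponding day gives Jul 16, 2000.
No adjustment is made for weekends or holidays, so Jul 16, 2000 stands.
Counting 10 further business days from Jul 16, 2000 reaches Jul 28, 2000.
Jul 28, 2000 is a Friday; no weekend or holiday adjustment applies.
So the filing is due Jul 28, 2000.

Jul 28, 2000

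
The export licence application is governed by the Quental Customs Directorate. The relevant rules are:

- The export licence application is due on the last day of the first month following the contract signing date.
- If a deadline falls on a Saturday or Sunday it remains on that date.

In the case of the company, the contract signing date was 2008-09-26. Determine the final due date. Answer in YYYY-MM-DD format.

2008-10-31

The first month after 2008-09-26 is October 2008, whose last day is 2008-10-31.
No adjustment is made for weekends or holidays, so 2008-10-31 stands.
The final due date is 2008-10-31.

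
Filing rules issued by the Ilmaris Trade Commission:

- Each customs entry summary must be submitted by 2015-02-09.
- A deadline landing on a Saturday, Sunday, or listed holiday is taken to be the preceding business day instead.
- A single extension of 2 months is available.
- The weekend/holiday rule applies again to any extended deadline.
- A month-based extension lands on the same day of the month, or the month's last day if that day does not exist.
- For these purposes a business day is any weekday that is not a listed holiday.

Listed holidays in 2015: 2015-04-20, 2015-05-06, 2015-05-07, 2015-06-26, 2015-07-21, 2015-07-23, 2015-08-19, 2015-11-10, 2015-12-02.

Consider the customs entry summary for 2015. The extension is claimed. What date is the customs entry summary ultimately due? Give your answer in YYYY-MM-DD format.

2015-04-09

The stated deadline is 2015-02-09.
2015-02-09 (Monday) is already a business day.
Add 2 months to 2015-02-09: 2015-04-09.
2015-04-09 falls on a Thursday, which is a business day, so no adjustment is needed.
Deadline: 2015-04-09.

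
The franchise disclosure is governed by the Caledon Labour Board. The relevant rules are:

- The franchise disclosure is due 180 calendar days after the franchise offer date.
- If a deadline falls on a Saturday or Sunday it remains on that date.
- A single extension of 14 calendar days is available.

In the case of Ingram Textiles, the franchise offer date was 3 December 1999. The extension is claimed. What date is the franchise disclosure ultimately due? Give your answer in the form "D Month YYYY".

Adding 180 calendar days to 3 December 1999 gives 31 May 2000.
31 May 2000 is a Wednesday; no weekend or holiday adjustment applies.
Applying the 14-calendar-day extension: 31 May 2000 + 14 days = 14 June 2000.
14 June 2000 is a Wednesday; no weekend or holiday adjustment applies.
Deadline: 14 June 2000.

14 June 2000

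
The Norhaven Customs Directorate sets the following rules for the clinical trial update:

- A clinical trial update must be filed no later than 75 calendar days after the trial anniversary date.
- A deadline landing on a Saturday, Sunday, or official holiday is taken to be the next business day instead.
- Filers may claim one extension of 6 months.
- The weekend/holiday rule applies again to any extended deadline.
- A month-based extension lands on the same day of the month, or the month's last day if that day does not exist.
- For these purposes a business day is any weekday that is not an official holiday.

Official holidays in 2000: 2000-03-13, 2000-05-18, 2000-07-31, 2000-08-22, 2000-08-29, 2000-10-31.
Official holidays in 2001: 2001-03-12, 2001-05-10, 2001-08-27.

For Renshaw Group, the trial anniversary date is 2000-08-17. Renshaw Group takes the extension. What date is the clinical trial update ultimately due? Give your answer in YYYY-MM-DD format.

2001-05-01

Adding 75 calendar days to 2000-08-17 gives 2000-10-31.
2000-10-31 is a listed holiday, so it moves to the next business day, 2000-11-01 (Wednesday).
The 6 months extension carries 2000-11-01 to 2001-05-01.
2001-05-01 falls on a Tuesday, which is a business day, so no adjustment is needed.
Deadline: 2001-05-01.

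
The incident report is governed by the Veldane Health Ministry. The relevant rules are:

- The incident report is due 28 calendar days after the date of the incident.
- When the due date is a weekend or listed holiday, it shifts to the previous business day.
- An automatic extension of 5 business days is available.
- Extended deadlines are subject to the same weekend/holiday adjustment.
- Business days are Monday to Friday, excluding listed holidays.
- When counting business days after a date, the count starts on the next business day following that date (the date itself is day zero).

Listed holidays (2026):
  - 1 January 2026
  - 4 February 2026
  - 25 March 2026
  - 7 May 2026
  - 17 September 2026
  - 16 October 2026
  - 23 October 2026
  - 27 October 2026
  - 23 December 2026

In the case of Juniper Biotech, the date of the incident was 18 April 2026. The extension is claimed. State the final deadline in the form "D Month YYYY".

22 May 2026

Trigger date 18 April 2026 + 28 calendar days = 16 May 2026.
16 May 2026 is a Saturday, so it moves to the preceding business day, 15 May 2026 (Friday).
Counting 5 further business days from 15 May 2026 reaches 22 May 2026.
22 May 2026 falls on a Friday, which is a business day, so no adjustment is needed.
Deadline: 22 May 2026.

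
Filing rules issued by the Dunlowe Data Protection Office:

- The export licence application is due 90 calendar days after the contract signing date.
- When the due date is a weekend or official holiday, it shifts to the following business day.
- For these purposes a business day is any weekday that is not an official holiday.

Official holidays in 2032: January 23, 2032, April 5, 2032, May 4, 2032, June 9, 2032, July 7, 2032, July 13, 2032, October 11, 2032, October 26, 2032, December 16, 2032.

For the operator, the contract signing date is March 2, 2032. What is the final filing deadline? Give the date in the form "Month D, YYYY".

Adding 90 calendar days to March 2, 2032 gives May 31, 2032.
May 31, 2032 (Monday) is already a business day.
So the filing is due May 31, 2032.

May 31, 2032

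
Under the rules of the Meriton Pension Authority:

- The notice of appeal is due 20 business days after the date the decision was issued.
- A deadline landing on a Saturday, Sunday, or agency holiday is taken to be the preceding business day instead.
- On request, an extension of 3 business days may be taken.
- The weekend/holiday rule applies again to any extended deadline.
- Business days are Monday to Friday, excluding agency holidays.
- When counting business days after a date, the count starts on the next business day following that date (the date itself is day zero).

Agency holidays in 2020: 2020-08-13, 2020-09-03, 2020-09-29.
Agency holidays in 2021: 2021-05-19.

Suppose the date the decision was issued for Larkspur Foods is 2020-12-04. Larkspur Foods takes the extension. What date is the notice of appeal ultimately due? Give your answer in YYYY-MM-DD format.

2021-01-06

20 business days after 2020-12-04, excluding weekends and holidays, is 2021-01-01.
2021-01-01 is a Friday and not a listed holiday, so it stands.
The 3-business-day extension runs from 2021-01-01 to 2021-01-06.
2021-01-06 is a Wednesday and not a listed holiday, so it stands.
Final deadline: 2021-01-06.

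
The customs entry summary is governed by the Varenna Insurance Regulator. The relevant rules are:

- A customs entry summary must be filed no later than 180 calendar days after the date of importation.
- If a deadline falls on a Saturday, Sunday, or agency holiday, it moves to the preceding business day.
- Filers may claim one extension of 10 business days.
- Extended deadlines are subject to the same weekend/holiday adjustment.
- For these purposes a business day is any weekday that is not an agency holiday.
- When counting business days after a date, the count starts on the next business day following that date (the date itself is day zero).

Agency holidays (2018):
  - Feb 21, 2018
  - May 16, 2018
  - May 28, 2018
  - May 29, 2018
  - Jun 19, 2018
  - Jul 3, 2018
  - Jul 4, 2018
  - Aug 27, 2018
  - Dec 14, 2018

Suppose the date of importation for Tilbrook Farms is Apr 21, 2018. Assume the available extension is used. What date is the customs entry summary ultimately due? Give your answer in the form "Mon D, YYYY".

Nov 1, 2018

Adding 180 calendar days to Apr 21, 2018 gives Oct 18, 2018.
Oct 18, 2018 is a Thursday and not a listed holiday, so it stands.
Counting 10 further business days from Oct 18, 2018 reaches Nov 1, 2018.
Nov 1, 2018 falls on a Thursday, which is a business day, so no adjustment is needed.
Final deadline: Nov 1, 2018.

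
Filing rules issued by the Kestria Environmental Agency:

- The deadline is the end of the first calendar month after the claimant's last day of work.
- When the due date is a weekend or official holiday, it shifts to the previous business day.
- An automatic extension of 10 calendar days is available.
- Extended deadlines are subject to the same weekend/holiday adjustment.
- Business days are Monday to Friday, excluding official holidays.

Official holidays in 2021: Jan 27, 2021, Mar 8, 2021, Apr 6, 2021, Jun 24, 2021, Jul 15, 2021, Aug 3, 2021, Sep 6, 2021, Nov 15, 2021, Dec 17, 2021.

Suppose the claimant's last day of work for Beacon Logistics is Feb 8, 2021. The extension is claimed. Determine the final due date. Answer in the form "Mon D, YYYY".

Apr 9, 2021

1 month after Feb 8, 2021 is March 2021; that month ends on Mar 31, 2021.
Mar 31, 2021 falls on a Wednesday, which is a business day, so no adjustment is needed.
Applying the 10-calendar-day extension: Mar 31, 2021 + 10 days = Apr 10, 2021.
Because Apr 10, 2021 is a Saturday, the deadline becomes Apr 9, 2021 (Friday).
Final deadline: Apr 9, 2021.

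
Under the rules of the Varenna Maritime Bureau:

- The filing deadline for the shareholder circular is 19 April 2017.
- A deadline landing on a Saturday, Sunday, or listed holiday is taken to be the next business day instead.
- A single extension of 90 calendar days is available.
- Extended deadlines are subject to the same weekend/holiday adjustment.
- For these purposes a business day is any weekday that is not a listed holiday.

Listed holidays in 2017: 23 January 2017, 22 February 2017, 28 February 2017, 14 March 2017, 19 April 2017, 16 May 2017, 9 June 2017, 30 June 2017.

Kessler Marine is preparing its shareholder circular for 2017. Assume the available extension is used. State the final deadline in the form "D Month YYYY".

19 July 2017

The stated deadline is 19 April 2017.
19 April 2017 is a listed holiday, so it moves to the next business day, 20 April 2017 (Thursday).
Add the 90 calendar-day extension to 20 April 2017: 19 July 2017.
Since 19 July 2017 is a Wednesday and not a holiday, the date is unchanged.
The final due date is 19 July 2017.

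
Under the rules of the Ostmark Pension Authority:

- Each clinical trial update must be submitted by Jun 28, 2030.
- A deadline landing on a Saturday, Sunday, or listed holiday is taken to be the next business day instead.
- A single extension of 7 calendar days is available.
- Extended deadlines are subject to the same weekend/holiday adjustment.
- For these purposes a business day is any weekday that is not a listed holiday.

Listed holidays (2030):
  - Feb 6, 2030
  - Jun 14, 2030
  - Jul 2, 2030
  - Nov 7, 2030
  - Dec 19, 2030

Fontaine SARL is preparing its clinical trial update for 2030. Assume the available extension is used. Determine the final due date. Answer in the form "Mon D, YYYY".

The statutory due date is Jun 28, 2030.
Jun 28, 2030 falls on a Friday, which is a business day, so no adjustment is needed.
Add the 7 calendar-day extension to Jun 28, 2030: Jul 5, 2030.
Jul 5, 2030 falls on a Friday, which is a business day, so no adjustment is needed.
Final deadline: Jul 5, 2030.

Jul 5, 2030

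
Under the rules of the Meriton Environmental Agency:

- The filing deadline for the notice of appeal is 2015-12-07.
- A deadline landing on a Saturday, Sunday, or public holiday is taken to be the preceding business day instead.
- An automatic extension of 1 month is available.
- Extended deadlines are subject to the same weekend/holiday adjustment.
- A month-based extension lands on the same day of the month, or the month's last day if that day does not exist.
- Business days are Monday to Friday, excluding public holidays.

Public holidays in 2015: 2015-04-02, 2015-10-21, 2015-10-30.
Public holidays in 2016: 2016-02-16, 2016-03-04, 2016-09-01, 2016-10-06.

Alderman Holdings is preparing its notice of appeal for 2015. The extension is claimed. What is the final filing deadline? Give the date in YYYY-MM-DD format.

The stated deadline is 2015-12-07.
2015-12-07 (Monday) is already a business day.
The 1 month extension carries 2015-12-07 to 2016-01-07.
Since 2016-01-07 is a Thursday and not a holiday, the date is unchanged.
Deadline: 2016-01-07.

2016-01-07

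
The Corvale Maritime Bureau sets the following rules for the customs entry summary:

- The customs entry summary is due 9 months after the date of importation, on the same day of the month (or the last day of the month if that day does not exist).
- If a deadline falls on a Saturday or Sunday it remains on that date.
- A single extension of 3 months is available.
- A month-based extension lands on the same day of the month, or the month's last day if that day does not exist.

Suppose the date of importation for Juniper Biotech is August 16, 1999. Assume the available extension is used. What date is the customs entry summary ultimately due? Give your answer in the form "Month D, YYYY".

August 16, 2000

Moving 9 months forward from August 16, 1999 on the corresponding day gives May 16, 2000.
No adjustment is made for weekends or holidays, so May 16, 2000 stands.
The 3 months extension carries May 16, 2000 to August 16, 2000.
August 16, 2000 falls on a Wednesday. The rules make no weekend/holiday allowance, so it remains August 16, 2000.
Deadline: August 16, 2000.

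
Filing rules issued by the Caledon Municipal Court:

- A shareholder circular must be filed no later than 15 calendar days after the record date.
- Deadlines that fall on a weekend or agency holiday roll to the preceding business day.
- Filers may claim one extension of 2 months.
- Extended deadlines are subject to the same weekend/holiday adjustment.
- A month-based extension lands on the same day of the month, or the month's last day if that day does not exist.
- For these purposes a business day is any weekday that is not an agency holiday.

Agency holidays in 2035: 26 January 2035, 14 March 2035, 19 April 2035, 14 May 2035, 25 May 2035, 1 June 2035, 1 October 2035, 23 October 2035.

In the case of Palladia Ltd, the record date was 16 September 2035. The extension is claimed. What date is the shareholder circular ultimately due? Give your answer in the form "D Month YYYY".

28 November 2035

Adding 15 calendar days to 16 September 2035 gives 1 October 2035.
1 October 2035 is a listed holiday; the preceding business day is 28 September 2035 (Friday).
Add 2 months to 28 September 2035: 28 November 2035.
28 November 2035 (Wednesday) is already a business day.
So the filing is due 28 November 2035.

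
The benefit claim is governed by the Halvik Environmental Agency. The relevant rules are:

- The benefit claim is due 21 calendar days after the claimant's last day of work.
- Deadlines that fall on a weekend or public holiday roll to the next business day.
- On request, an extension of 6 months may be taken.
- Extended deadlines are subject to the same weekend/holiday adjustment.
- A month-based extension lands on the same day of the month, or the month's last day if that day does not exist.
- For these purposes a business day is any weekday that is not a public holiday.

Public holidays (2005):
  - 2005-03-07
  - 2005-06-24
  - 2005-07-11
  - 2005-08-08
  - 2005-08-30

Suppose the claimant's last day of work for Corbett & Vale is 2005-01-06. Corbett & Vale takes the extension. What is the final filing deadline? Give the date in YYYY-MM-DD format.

Trigger date 2005-01-06 + 21 calendar days = 2005-01-27.
Since 2005-01-27 is a Thursday and not a holiday, the date is unchanged.
The 6 months extension carries 2005-01-27 to 2005-07-27.
Since 2005-07-27 is a Wednesday and not a holiday, the date is unchanged.
Deadline: 2005-07-27.

2005-07-27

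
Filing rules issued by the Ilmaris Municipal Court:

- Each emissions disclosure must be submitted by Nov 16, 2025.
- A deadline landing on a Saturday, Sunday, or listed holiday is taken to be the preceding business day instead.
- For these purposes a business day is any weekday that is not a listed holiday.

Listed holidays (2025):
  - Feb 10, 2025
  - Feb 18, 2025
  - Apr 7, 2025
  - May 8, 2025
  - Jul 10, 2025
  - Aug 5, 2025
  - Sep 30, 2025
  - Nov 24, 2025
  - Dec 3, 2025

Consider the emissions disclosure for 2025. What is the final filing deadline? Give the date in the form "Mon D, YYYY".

Start from the fixed due date, Nov 16, 2025.
Nov 16, 2025 is a Sunday; the preceding business day is Nov 14, 2025 (Friday).
The final due date is Nov 14, 2025.

Nov 14, 2025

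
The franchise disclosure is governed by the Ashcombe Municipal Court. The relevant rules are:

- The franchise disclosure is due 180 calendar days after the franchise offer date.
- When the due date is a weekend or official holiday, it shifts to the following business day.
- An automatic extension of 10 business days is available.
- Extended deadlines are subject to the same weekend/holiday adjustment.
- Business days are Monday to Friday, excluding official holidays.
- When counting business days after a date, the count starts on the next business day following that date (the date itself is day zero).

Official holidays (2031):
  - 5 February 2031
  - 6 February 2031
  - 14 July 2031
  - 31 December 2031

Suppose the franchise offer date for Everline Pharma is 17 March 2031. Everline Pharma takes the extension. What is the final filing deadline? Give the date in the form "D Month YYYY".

29 September 2031

From 17 March 2031, 180 calendar days later is 13 September 2031.
13 September 2031 is a Saturday; the next business day is 15 September 2031 (Monday).
Counting 10 further business days from 15 September 2031 reaches 29 September 2031.
29 September 2031 is a Monday and not a listed holiday, so it stands.
So the filing is due 29 September 2031.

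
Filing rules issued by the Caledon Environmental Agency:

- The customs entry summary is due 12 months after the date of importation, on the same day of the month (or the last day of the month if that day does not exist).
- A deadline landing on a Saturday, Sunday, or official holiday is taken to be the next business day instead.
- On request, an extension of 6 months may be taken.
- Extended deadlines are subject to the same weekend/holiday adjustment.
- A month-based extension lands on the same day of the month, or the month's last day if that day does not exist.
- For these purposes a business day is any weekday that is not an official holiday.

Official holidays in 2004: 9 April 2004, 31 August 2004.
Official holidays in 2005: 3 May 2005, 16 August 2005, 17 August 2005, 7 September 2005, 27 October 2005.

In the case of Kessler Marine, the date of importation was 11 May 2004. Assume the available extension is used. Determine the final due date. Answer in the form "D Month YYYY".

11 November 2005

12 months from 11 May 2004 is 11 May 2005.
11 May 2005 (Wednesday) is already a business day.
The 6 months extension carries 11 May 2005 to 11 November 2005.
11 November 2005 (Friday) is already a business day.
Final deadline: 11 November 2005.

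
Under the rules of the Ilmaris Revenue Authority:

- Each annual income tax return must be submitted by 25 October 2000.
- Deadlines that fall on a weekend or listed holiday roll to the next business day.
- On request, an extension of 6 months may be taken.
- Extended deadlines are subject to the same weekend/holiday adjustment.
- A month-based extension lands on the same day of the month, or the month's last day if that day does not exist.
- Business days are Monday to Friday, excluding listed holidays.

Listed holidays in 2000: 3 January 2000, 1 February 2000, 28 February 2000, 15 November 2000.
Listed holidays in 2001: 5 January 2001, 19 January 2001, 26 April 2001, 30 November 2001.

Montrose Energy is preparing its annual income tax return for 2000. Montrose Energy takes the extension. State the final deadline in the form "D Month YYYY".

The stated deadline is 25 October 2000.
25 October 2000 is a Wednesday and not a listed holiday, so it stands.
Add 6 months to 25 October 2000: 25 April 2001.
25 April 2001 falls on a Wednesday, which is a business day, so no adjustment is needed.
The final due date is 25 April 2001.

25 April 2001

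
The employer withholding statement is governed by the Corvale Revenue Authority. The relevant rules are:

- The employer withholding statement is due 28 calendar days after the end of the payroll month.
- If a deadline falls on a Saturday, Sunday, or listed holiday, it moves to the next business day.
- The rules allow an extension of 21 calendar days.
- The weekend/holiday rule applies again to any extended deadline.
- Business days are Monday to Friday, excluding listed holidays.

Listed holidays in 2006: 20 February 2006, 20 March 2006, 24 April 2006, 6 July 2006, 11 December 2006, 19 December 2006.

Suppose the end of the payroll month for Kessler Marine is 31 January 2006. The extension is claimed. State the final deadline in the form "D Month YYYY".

21 March 2006

Adding 28 calendar days to 31 January 2006 gives 28 February 2006.
28 February 2006 falls on a Tuesday, which is a business day, so no adjustment is needed.
Add the 21 calendar-day extension to 28 February 2006: 21 March 2006.
21 March 2006 falls on a Tuesday, which is a business day, so no adjustment is needed.
So the filing is due 21 March 2006.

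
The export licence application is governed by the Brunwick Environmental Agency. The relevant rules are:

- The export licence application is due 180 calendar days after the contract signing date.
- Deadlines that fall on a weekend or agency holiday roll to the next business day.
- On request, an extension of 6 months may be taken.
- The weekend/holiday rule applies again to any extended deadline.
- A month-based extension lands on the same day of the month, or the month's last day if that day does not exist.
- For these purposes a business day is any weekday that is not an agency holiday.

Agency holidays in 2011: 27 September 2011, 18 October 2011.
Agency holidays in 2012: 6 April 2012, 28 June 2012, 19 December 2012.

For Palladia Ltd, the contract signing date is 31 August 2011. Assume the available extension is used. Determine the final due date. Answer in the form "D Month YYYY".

27 August 2012

180 calendar days after 31 August 2011 is 27 February 2012.
Since 27 February 2012 is a Monday and not a holiday, the date is unchanged.
The 6 months extension carries 27 February 2012 to 27 August 2012.
Since 27 August 2012 is a Monday and not a holiday, the date is unchanged.
Final deadline: 27 August 2012.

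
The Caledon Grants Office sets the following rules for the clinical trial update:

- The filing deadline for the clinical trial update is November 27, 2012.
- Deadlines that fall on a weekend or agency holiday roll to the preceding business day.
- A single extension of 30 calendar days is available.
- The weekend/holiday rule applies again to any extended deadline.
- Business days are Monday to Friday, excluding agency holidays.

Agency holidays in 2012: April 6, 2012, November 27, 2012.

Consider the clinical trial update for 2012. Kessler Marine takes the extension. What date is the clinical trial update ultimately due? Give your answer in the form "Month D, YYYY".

December 26, 2012

Start from the fixed due date, November 27, 2012.
November 27, 2012 is a listed holiday, so it moves to the preceding business day, November 26, 2012 (Monday).
The 30-calendar-day extension moves the deadline from November 26, 2012 to December 26, 2012.
December 26, 2012 falls on a Wednesday, which is a business day, so no adjustment is needed.
Final deadline: December 26, 2012.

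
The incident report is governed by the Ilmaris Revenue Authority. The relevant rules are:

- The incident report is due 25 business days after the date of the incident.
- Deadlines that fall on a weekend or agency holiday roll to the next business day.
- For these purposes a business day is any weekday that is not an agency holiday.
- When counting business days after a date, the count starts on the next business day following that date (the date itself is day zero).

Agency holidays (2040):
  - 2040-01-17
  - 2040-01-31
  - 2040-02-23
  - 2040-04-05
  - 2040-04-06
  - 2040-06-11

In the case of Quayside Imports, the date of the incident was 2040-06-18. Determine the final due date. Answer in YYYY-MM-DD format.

2040-07-23

Counting 25 business days after 2040-06-18 (skipping weekends and listed holidays) reaches 2040-07-23.
2040-07-23 is a Monday and not a listed holiday, so it stands.
Deadline: 2040-07-23.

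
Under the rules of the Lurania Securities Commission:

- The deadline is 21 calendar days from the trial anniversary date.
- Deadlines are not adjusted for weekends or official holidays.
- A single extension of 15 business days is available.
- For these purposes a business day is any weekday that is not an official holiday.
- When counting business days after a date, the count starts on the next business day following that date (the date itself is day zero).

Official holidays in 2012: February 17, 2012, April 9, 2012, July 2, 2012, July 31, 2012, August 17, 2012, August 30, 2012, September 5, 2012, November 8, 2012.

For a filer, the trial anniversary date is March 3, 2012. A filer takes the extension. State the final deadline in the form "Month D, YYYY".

Trigger date March 3, 2012 + 21 calendar days = March 24, 2012.
No adjustment is made for weekends or holidays, so March 24, 2012 stands.
Applying the 15-business-day extension: 15 business days after March 24, 2012 is April 16, 2012.
April 16, 2012 is a Monday; no weekend or holiday adjustment applies.
Final deadline: April 16, 2012.

April 16, 2012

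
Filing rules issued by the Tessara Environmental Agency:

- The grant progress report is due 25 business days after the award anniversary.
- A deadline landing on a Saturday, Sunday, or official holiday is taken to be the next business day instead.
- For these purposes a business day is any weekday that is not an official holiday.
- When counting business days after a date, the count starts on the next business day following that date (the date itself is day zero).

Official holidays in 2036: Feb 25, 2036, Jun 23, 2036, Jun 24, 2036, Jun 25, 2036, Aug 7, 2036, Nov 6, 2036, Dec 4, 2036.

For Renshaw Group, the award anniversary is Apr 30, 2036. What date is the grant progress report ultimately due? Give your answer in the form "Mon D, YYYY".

Starting the day after Apr 30, 2036 and counting 25 business days lands on Jun 4, 2036.
Since Jun 4, 2036 is a Wednesday and not a holiday, the date is unchanged.
The final due date is Jun 4, 2036.

Jun 4, 2036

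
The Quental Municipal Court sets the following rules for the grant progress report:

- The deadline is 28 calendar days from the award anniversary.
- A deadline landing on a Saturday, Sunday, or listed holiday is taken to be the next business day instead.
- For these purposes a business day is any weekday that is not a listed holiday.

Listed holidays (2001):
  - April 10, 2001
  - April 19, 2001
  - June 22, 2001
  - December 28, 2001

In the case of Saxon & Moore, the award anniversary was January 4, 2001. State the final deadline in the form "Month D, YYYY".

Trigger date January 4, 2001 + 28 calendar days = February 1, 2001.
Since February 1, 2001 is a Thursday and not a holiday, the date is unchanged.
So the filing is due February 1, 2001.

February 1, 2001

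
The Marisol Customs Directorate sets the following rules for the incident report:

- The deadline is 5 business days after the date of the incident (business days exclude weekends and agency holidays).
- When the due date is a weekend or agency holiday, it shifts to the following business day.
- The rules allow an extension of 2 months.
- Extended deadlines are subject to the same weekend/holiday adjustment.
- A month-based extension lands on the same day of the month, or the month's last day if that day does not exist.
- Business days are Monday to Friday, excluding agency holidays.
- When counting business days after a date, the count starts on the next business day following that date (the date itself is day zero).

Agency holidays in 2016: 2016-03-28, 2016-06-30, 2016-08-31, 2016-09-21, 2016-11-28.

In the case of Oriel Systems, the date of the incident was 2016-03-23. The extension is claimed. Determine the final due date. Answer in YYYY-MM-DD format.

2016-05-31

Counting 5 business days after 2016-03-23 (skipping weekends and listed holidays) reaches 2016-03-31.
2016-03-31 falls on a Thursday, which is a business day, so no adjustment is needed.
The 2 months extension carries 2016-03-31 to 2016-05-31.
2016-05-31 (Tuesday) is already a business day.
The final due date is 2016-05-31.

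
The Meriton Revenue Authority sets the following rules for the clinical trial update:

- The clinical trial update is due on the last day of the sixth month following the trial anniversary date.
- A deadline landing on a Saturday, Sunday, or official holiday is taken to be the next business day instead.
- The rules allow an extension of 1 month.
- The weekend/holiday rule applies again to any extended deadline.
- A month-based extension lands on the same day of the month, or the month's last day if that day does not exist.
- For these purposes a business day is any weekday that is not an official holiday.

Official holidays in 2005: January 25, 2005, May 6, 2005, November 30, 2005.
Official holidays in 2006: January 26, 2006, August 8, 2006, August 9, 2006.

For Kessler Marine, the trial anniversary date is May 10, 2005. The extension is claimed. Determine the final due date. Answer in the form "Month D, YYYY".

6 months after May 10, 2005 is November 2005; that month ends on November 30, 2005.
November 30, 2005 is a listed holiday; the next business day is December 1, 2005 (Thursday).
Applying the 1 month extension: 1 month after December 1, 2005 is January 1, 2006.
January 1, 2006 is a Sunday; the next business day is January 2, 2006 (Monday).
Final deadline: January 2, 2006.

January 2, 2006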